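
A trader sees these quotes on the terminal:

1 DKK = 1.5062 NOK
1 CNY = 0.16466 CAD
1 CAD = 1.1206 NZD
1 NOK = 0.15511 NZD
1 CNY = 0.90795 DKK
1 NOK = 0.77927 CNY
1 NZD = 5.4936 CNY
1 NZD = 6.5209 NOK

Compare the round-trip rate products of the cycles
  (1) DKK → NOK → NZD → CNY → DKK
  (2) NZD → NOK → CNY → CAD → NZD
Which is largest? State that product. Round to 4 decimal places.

1.1653

(1) 1.5062 × 0.15511 × 5.4936 × 0.90795 = 1.16531
(2) 6.5209 × 0.77927 × 0.16466 × 1.1206 = 0.93764
Highest is cycle (1) at 1.1653 (>1, arbitrage).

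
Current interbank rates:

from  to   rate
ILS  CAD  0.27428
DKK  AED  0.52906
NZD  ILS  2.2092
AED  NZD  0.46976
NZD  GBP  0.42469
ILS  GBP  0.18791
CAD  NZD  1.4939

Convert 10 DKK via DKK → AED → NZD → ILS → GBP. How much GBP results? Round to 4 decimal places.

10 DKK × 0.52906 = 5.2906 AED
5.2906 AED × 0.46976 = 2.485312256 NZD
2.485312256 NZD × 2.2092 = 5.4905518359552 ILS
5.4905518359552 ILS × 0.18791 = 1.031729595494341632 GBP

1.0317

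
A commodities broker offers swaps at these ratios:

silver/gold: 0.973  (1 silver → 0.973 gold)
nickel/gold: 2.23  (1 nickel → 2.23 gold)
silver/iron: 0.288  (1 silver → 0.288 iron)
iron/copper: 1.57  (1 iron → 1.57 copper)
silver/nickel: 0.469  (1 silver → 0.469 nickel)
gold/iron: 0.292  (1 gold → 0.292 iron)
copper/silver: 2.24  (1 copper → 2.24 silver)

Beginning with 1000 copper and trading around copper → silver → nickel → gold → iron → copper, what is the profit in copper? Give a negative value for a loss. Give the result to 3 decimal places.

1000 copper × 2.24 = 2240 silver
2240 silver × 0.469 = 1050.56 nickel
1050.56 nickel × 2.23 = 2342.7488 gold
2342.7488 gold × 0.292 = 684.0826496 iron
684.0826496 iron × 1.57 = 1074.009759872 copper
Net change: 1074.009759872 − 1000 = 74.009759872 copper

74.010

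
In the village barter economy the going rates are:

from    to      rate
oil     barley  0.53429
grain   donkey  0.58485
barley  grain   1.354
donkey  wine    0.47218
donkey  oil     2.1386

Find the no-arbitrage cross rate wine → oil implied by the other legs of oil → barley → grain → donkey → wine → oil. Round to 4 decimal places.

Known legs of the cycle: 0.53429 × 1.354 × 0.58485 × 0.47218 = 0.19977806035539618
For no arbitrage the full-cycle product must be 1, so the missing rate is 1 / 0.19977806035539618 ≈ 5.005555.

5.0056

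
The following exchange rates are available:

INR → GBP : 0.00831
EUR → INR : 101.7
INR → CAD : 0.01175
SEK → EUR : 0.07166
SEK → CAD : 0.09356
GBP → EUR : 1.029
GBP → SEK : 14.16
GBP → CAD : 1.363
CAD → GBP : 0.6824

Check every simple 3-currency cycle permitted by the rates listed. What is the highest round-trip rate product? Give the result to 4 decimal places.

CAD→GBP→SEK→CAD: 0.6824 × 14.16 × 0.09356 = 0.90405
INR→GBP→EUR→INR: 0.00831 × 1.029 × 101.7 = 0.86964
Maximum is CAD→GBP→SEK→CAD at 0.9041; no arbitrage — every cycle loses value.

0.9041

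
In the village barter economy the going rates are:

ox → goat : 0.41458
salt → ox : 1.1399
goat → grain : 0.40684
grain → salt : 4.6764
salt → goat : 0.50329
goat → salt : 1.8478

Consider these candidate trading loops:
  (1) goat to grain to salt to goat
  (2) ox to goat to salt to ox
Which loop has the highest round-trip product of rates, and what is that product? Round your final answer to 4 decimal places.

(1) 0.40684 × 4.6764 × 0.50329 = 0.95753
(2) 0.41458 × 1.8478 × 1.1399 = 0.87323
Highest is cycle (1) at 0.9575 (≤1, no arbitrage).

0.9575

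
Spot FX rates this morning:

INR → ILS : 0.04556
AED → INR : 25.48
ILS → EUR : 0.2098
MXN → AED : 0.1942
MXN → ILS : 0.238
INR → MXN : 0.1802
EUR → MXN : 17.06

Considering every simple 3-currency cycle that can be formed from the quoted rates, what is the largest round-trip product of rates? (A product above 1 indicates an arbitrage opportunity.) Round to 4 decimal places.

0.8917

INR→MXN→AED→INR: 0.1802 × 0.1942 × 25.48 = 0.89167
MXN→ILS→EUR→MXN: 0.238 × 0.2098 × 17.06 = 0.85185
Maximum is INR→MXN→AED→INR at 0.8917; no arbitrage — every cycle loses value.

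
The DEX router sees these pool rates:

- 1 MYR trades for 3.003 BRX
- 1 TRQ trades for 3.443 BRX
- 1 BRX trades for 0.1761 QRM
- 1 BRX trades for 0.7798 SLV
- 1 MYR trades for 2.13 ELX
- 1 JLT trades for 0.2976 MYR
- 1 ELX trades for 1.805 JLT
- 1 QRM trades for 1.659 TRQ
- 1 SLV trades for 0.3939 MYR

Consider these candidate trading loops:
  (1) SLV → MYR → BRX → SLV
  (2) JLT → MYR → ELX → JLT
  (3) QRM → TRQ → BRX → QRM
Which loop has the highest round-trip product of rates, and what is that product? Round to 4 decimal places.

(1) 0.3939 × 3.003 × 0.7798 = 0.92241
(2) 0.2976 × 2.13 × 1.805 = 1.14417
(3) 1.659 × 3.443 × 0.1761 = 1.00587
Highest is cycle (2) at 1.1442 (>1, arbitrage).

1.1442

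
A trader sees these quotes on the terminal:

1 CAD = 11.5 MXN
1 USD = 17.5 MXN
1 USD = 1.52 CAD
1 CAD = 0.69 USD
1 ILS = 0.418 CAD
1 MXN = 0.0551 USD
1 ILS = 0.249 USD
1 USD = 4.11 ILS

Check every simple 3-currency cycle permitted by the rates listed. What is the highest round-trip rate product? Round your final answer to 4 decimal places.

1.1854

USD→ILS→CAD→USD: 4.11 × 0.418 × 0.69 = 1.18541
USD→CAD→MXN→USD: 1.52 × 11.5 × 0.0551 = 0.96315
Maximum is USD→ILS→CAD→USD at 1.1854; arbitrage exists.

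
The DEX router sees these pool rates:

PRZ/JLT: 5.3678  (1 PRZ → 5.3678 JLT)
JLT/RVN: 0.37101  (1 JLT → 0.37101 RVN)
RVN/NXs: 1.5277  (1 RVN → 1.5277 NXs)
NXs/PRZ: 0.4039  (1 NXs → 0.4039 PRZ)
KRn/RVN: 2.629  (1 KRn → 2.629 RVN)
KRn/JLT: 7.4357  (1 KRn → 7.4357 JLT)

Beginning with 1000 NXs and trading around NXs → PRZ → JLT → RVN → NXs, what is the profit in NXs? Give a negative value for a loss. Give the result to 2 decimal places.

1000 NXs × 0.4039 = 403.9 PRZ
403.9 PRZ × 5.3678 = 2168.05442 JLT
2168.05442 JLT × 0.37101 = 804.3698703642 RVN
804.3698703642 RVN × 1.5277 = 1228.83585095538834 NXs
Net change: 1228.83585095538834 − 1000 = 228.83585095538834 NXs

228.84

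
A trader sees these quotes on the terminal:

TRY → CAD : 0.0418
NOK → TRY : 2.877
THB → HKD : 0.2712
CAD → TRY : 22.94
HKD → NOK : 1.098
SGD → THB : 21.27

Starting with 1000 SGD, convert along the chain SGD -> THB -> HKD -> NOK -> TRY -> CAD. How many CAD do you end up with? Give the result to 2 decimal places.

761.69

1000 SGD × 21.27 = 21270 THB
21270 THB × 0.2712 = 5768.424 HKD
5768.424 HKD × 1.098 = 6333.729552 NOK
6333.729552 NOK × 2.877 = 18222.139921104 TRY
18222.139921104 TRY × 0.0418 = 761.6854487021472 CAD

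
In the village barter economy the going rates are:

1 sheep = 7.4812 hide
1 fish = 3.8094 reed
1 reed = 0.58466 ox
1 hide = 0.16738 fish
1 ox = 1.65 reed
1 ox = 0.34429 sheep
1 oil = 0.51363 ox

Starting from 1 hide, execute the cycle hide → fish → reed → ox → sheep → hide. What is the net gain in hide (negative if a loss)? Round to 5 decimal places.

1 hide × 0.16738 = 0.16738 fish
0.16738 fish × 3.8094 = 0.637617372 reed
0.637617372 reed × 0.58466 = 0.37278937271352 ox
0.37278937271352 ox × 0.34429 = 0.1283476531315378008 sheep
0.1283476531315378008 sheep × 7.4812 = 0.96019446260766059534496 hide
Net change: 0.96019446260766059534496 − 1 = -0.03980553739233940465504 hide

-0.03981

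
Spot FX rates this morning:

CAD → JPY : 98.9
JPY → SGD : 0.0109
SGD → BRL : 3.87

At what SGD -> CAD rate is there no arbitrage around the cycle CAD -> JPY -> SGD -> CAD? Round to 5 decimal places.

Known legs of the cycle: 98.9 × 0.0109 = 1.07801
For no arbitrage the full-cycle product must be 1, so the missing rate is 1 / 1.07801 ≈ 0.9276352.

0.92764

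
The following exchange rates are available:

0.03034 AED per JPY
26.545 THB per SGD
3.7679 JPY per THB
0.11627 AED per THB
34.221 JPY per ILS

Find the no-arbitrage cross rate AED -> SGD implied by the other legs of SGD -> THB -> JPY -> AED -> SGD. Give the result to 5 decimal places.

0.32954

Known legs of the cycle: 26.545 × 3.7679 × 0.03034 = 3.03457359287
For no arbitrage the full-cycle product must be 1, so the missing rate is 1 / 3.03457359287 ≈ 0.3295356.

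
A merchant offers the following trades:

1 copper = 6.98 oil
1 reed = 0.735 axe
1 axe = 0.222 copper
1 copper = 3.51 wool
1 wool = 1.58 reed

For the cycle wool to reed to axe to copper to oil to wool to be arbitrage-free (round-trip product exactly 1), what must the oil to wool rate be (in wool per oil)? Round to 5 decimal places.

Known legs of the cycle: 1.58 × 0.735 × 0.222 × 6.98 = 1.799504028
For no arbitrage the full-cycle product must be 1, so the missing rate is 1 / 1.799504028 ≈ 0.5557087.

0.55571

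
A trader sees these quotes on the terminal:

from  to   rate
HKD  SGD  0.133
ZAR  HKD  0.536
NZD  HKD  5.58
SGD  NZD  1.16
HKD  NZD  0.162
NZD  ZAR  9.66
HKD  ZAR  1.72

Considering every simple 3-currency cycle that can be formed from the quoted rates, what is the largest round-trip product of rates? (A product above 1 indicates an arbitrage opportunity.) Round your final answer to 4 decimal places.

0.8609

SGD→NZD→HKD→SGD: 1.16 × 5.58 × 0.133 = 0.86088
HKD→NZD→ZAR→HKD: 0.162 × 9.66 × 0.536 = 0.83880
Maximum is SGD→NZD→HKD→SGD at 0.8609; no arbitrage — every cycle loses value.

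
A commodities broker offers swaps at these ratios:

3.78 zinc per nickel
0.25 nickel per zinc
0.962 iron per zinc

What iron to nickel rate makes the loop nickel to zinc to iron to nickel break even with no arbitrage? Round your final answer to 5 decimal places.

0.27500

Known legs of the cycle: 3.78 × 0.962 = 3.63636
For no arbitrage the full-cycle product must be 1, so the missing rate is 1 / 3.63636 ≈ 0.2750003.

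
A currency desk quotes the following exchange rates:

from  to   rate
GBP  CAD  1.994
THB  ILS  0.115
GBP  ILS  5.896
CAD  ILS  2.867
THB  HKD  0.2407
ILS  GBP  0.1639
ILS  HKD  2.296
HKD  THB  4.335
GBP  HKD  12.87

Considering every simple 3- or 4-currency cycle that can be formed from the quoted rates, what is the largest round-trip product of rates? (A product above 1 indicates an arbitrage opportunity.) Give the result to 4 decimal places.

ILS→HKD→THB→ILS: 2.296 × 4.335 × 0.115 = 1.14461
ILS→GBP→HKD→THB→ILS: 0.1639 × 12.87 × 4.335 × 0.115 = 1.05159
ILS→GBP→CAD→ILS: 0.1639 × 1.994 × 2.867 = 0.93698
Maximum is ILS→HKD→THB→ILS at 1.1446; arbitrage exists.

1.1446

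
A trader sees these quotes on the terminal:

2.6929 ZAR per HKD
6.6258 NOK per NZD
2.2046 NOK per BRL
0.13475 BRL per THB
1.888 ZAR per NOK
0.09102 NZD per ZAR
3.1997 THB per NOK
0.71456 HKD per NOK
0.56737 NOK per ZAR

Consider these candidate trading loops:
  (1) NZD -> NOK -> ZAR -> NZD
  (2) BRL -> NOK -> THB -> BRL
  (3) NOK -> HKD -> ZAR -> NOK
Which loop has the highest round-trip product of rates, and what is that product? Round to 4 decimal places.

(1) 6.6258 × 1.888 × 0.09102 = 1.13862
(2) 2.2046 × 3.1997 × 0.13475 = 0.95053
(3) 0.71456 × 2.6929 × 0.56737 = 1.09176
Highest is cycle (1) at 1.1386 (>1, arbitrage).

1.1386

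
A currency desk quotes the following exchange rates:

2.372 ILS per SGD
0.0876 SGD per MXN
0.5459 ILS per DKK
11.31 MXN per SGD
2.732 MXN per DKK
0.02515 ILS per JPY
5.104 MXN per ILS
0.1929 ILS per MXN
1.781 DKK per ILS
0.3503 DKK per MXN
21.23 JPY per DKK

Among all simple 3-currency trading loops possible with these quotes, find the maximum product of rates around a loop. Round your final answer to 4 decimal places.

ILS→MXN→SGD→ILS: 5.104 × 0.0876 × 2.372 = 1.06055
ILS→MXN→DKK→ILS: 5.104 × 0.3503 × 0.5459 = 0.97603
ILS→DKK→JPY→ILS: 1.781 × 21.23 × 0.02515 = 0.95094
ILS→DKK→MXN→ILS: 1.781 × 2.732 × 0.1929 = 0.93859
Maximum is ILS→MXN→SGD→ILS at 1.0605; arbitrage exists.

1.0605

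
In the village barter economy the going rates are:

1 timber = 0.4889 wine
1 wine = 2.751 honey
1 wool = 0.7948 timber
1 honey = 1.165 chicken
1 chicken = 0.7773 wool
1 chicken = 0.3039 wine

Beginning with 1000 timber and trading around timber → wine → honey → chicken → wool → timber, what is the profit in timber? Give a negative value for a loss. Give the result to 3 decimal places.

1000 timber × 0.4889 = 488.9 wine
488.9 wine × 2.751 = 1344.9639 honey
1344.9639 honey × 1.165 = 1566.8829435 chicken
1566.8829435 chicken × 0.7773 = 1217.93811198255 wool
1217.93811198255 wool × 0.7948 = 968.01721140373074 timber
Net change: 968.01721140373074 − 1000 = -31.98278859626926 timber

-31.983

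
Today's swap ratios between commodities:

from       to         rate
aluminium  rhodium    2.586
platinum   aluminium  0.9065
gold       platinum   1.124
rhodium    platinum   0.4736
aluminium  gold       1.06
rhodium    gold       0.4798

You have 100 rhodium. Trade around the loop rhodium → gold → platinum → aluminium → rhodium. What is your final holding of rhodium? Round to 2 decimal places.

126.42

100 rhodium × 0.4798 = 47.98 gold
47.98 gold × 1.124 = 53.92952 platinum
53.92952 platinum × 0.9065 = 48.88710988 aluminium
48.88710988 aluminium × 2.586 = 126.42206614968 rhodium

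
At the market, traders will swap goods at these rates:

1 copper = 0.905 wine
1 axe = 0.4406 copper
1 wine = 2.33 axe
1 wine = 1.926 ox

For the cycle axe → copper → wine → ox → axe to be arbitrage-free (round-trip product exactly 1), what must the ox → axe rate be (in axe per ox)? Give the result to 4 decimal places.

1.3021

Known legs of the cycle: 0.4406 × 0.905 × 1.926 = 0.767979018
For no arbitrage the full-cycle product must be 1, so the missing rate is 1 / 0.767979018 ≈ 1.302119.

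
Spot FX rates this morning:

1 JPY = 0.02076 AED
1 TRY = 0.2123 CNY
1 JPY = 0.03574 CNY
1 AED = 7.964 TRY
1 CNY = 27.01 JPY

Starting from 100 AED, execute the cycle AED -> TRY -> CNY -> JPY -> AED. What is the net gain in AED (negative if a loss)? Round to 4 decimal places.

100 AED × 7.964 = 796.4 TRY
796.4 TRY × 0.2123 = 169.07572 CNY
169.07572 CNY × 27.01 = 4566.7351972 JPY
4566.7351972 JPY × 0.02076 = 94.805422693872 AED
Net change: 94.805422693872 − 100 = -5.194577306128 AED

-5.1946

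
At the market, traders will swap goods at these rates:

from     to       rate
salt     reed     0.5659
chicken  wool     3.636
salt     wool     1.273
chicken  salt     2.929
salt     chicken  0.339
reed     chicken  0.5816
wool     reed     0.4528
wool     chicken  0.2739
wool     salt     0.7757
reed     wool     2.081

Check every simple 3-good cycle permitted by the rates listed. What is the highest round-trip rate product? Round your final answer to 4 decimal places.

wool→chicken→salt→wool: 0.2739 × 2.929 × 1.273 = 1.02127
reed→chicken→salt→reed: 0.5816 × 2.929 × 0.5659 = 0.96401
reed→chicken→wool→reed: 0.5816 × 3.636 × 0.4528 = 0.95754
wool→salt→chicken→wool: 0.7757 × 0.339 × 3.636 = 0.95613
reed→wool→salt→reed: 2.081 × 0.7757 × 0.5659 = 0.91349
Maximum is wool→chicken→salt→wool at 1.0213; arbitrage exists.

1.0213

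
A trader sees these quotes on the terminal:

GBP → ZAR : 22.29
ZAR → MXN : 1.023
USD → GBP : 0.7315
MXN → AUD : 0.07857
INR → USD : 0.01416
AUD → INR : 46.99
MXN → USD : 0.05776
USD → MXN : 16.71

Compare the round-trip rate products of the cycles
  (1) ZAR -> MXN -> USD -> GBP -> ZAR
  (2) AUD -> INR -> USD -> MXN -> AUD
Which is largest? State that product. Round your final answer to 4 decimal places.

0.9634

(1) 1.023 × 0.05776 × 0.7315 × 22.29 = 0.96345
(2) 46.99 × 0.01416 × 16.71 × 0.07857 = 0.87358
Highest is cycle (1) at 0.9634 (≤1, no arbitrage).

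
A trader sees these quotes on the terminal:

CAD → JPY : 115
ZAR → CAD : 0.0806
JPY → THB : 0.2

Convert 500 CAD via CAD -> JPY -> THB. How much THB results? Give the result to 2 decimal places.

500 CAD × 115 = 57500 JPY
57500 JPY × 0.2 = 11500 THB

11500.00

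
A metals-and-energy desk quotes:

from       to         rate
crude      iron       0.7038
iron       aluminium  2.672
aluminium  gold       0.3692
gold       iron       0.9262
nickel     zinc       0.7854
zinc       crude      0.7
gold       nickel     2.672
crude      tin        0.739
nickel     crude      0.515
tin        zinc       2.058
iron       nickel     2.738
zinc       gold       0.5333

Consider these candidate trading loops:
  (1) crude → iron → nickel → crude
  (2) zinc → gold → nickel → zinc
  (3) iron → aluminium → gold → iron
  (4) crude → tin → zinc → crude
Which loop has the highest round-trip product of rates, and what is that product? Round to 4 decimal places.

1.1192

(1) 0.7038 × 2.738 × 0.515 = 0.99241
(2) 0.5333 × 2.672 × 0.7854 = 1.11918
(3) 2.672 × 0.3692 × 0.9262 = 0.91370
(4) 0.739 × 2.058 × 0.7 = 1.06460
Highest is cycle (2) at 1.1192 (>1, arbitrage).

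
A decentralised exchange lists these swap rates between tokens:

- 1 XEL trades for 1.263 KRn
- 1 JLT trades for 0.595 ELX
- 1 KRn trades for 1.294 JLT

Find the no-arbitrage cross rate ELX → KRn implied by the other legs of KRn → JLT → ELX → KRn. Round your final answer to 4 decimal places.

1.2988

Known legs of the cycle: 1.294 × 0.595 = 0.76993
For no arbitrage the full-cycle product must be 1, so the missing rate is 1 / 0.76993 ≈ 1.298819.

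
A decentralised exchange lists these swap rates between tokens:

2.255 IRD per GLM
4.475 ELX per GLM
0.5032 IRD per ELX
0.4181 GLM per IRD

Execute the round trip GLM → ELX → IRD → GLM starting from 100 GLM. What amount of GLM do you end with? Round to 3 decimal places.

100 GLM × 4.475 = 447.5 ELX
447.5 ELX × 0.5032 = 225.182 IRD
225.182 IRD × 0.4181 = 94.1485942 GLM

94.149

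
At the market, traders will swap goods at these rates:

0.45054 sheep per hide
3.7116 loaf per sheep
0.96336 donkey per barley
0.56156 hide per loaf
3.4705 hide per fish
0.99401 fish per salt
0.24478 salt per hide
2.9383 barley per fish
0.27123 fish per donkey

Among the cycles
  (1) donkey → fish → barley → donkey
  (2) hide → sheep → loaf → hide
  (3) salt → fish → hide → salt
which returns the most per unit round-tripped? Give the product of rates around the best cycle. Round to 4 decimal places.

0.9391

(1) 0.27123 × 2.9383 × 0.96336 = 0.76775
(2) 0.45054 × 3.7116 × 0.56156 = 0.93905
(3) 0.99401 × 3.4705 × 0.24478 = 0.84442
Highest is cycle (2) at 0.9391 (≤1, no arbitrage).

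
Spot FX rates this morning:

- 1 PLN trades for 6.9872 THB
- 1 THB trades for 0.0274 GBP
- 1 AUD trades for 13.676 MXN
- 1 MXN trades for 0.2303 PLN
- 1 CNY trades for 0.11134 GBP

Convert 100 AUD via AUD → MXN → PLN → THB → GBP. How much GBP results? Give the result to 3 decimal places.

100 AUD × 13.676 = 1367.6 MXN
1367.6 MXN × 0.2303 = 314.95828 PLN
314.95828 PLN × 6.9872 = 2200.676494016 THB
2200.676494016 THB × 0.0274 = 60.2985359360384 GBP

60.299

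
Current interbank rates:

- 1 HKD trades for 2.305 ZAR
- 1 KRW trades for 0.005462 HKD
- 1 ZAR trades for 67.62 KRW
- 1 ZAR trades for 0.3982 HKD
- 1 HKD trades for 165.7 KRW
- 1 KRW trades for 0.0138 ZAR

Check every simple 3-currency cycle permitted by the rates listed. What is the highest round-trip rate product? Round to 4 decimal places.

0.9105

HKD→KRW→ZAR→HKD: 165.7 × 0.0138 × 0.3982 = 0.91055
HKD→ZAR→KRW→HKD: 2.305 × 67.62 × 0.005462 = 0.85133
Maximum is HKD→KRW→ZAR→HKD at 0.9105; no arbitrage — every cycle loses value.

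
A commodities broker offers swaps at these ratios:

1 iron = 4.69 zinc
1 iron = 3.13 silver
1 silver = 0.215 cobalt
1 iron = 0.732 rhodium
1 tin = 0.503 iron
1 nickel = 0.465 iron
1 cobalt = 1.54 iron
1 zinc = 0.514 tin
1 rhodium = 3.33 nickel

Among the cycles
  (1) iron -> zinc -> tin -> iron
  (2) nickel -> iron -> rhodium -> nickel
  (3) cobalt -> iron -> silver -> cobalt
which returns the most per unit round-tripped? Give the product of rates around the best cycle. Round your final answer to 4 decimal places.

1.2126

(1) 4.69 × 0.514 × 0.503 = 1.21256
(2) 0.465 × 0.732 × 3.33 = 1.13347
(3) 1.54 × 3.13 × 0.215 = 1.03634
Highest is cycle (1) at 1.2126 (>1, arbitrage).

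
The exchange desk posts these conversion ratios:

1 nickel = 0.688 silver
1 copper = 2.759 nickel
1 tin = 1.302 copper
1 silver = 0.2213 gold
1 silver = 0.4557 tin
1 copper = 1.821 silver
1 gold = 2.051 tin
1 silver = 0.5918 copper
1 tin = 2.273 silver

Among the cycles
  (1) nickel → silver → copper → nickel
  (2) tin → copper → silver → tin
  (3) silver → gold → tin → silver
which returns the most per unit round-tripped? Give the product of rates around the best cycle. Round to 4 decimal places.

1.1234

(1) 0.688 × 0.5918 × 2.759 = 1.12335
(2) 1.302 × 1.821 × 0.4557 = 1.08044
(3) 0.2213 × 2.051 × 2.273 = 1.03168
Highest is cycle (1) at 1.1234 (>1, arbitrage).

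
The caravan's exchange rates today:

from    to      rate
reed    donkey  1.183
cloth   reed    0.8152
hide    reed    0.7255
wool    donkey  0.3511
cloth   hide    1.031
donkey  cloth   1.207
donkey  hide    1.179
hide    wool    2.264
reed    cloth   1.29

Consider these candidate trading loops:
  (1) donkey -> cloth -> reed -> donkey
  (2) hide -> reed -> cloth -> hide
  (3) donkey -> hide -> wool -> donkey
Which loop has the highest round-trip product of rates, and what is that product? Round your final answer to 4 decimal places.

1.1640

(1) 1.207 × 0.8152 × 1.183 = 1.16401
(2) 0.7255 × 1.29 × 1.031 = 0.96491
(3) 1.179 × 2.264 × 0.3511 = 0.93718
Highest is cycle (1) at 1.1640 (>1, arbitrage).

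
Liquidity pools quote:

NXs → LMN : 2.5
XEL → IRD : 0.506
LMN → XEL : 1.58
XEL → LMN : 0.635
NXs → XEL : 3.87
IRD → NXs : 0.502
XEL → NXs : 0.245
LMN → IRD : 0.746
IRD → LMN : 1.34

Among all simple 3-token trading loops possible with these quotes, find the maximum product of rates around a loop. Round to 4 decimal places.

IRD→LMN→XEL→IRD: 1.34 × 1.58 × 0.506 = 1.07130
IRD→NXs→XEL→IRD: 0.502 × 3.87 × 0.506 = 0.98303
NXs→LMN→XEL→NXs: 2.5 × 1.58 × 0.245 = 0.96775
IRD→NXs→LMN→IRD: 0.502 × 2.5 × 0.746 = 0.93623
Maximum is IRD→LMN→XEL→IRD at 1.0713; arbitrage exists.

1.0713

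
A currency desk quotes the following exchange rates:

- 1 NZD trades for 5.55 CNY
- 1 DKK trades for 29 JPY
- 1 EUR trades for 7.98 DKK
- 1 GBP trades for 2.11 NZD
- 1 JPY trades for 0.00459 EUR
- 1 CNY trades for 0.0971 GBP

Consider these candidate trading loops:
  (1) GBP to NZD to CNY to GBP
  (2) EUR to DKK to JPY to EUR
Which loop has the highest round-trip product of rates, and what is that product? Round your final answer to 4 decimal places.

1.1371

(1) 2.11 × 5.55 × 0.0971 = 1.13709
(2) 7.98 × 29 × 0.00459 = 1.06222
Highest is cycle (1) at 1.1371 (>1, arbitrage).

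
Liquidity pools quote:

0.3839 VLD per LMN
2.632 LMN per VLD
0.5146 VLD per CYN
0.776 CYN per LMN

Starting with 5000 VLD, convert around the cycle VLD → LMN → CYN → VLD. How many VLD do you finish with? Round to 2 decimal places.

5000 VLD × 2.632 = 13160 LMN
13160 LMN × 0.776 = 10212.16 CYN
10212.16 CYN × 0.5146 = 5255.177536 VLD

5255.18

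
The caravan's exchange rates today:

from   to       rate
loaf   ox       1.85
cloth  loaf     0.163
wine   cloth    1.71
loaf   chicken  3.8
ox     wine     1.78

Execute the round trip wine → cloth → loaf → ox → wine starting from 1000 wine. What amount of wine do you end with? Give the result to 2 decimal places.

917.86

1000 wine × 1.71 = 1710 cloth
1710 cloth × 0.163 = 278.73 loaf
278.73 loaf × 1.85 = 515.6505 ox
515.6505 ox × 1.78 = 917.85789 wine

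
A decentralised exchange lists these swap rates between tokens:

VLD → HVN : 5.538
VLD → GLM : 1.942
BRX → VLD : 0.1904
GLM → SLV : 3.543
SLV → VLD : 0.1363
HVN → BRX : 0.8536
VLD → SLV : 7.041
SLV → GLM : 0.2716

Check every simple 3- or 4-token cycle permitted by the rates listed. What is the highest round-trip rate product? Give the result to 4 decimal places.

GLM→SLV→VLD→GLM: 3.543 × 0.1363 × 1.942 = 0.93781
HVN→BRX→VLD→HVN: 0.8536 × 0.1904 × 5.538 = 0.90007
Maximum is GLM→SLV→VLD→GLM at 0.9378; no arbitrage — every cycle loses value.

0.9378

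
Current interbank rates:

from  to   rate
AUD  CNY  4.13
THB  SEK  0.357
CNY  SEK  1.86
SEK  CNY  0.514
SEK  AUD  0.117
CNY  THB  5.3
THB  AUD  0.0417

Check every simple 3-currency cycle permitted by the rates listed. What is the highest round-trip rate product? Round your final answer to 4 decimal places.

0.9725

THB→SEK→CNY→THB: 0.357 × 0.514 × 5.3 = 0.97254
AUD→CNY→THB→AUD: 4.13 × 5.3 × 0.0417 = 0.91277
AUD→CNY→SEK→AUD: 4.13 × 1.86 × 0.117 = 0.89877
Maximum is THB→SEK→CNY→THB at 0.9725; no arbitrage — every cycle loses value.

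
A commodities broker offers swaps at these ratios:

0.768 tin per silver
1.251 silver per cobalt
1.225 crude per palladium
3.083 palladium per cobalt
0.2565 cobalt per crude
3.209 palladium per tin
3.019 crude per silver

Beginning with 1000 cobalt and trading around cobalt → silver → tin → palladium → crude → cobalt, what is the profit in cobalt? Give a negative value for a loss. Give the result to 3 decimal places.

-31.250

1000 cobalt × 1.251 = 1251 silver
1251 silver × 0.768 = 960.768 tin
960.768 tin × 3.209 = 3083.104512 palladium
3083.104512 palladium × 1.225 = 3776.8030272 crude
3776.8030272 crude × 0.2565 = 968.7499764768 cobalt
Net change: 968.7499764768 − 1000 = -31.2500235232 cobalt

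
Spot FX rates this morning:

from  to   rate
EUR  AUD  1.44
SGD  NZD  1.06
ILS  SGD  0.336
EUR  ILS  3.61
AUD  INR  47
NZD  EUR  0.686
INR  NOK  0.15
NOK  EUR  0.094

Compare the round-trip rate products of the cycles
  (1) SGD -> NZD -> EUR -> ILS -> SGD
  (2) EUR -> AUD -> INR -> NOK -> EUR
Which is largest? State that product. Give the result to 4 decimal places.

0.9543

(1) 1.06 × 0.686 × 3.61 × 0.336 = 0.88202
(2) 1.44 × 47 × 0.15 × 0.094 = 0.95429
Highest is cycle (2) at 0.9543 (≤1, no arbitrage).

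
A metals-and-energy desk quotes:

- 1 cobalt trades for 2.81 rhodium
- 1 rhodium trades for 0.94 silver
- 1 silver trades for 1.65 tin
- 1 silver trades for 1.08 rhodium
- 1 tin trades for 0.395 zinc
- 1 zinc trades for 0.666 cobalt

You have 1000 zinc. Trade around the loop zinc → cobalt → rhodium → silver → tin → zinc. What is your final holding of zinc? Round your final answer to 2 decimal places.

1146.54

1000 zinc × 0.666 = 666 cobalt
666 cobalt × 2.81 = 1871.46 rhodium
1871.46 rhodium × 0.94 = 1759.1724 silver
1759.1724 silver × 1.65 = 2902.63446 tin
2902.63446 tin × 0.395 = 1146.5406117 zinc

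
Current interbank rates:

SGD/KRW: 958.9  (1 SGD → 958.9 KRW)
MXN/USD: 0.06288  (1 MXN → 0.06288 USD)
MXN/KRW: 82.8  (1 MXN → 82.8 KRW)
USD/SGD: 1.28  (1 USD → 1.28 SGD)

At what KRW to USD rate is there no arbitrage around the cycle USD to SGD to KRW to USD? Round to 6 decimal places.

Known legs of the cycle: 1.28 × 958.9 = 1227.392
For no arbitrage the full-cycle product must be 1, so the missing rate is 1 / 1227.392 ≈ 0.00081474.

0.000815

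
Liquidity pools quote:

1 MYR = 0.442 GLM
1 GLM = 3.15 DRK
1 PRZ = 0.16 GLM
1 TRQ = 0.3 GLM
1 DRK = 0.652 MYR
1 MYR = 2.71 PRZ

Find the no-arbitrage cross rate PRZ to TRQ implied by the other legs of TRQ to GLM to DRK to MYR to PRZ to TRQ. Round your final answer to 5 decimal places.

Known legs of the cycle: 0.3 × 3.15 × 0.652 × 2.71 = 1.6697394
For no arbitrage the full-cycle product must be 1, so the missing rate is 1 / 1.6697394 ≈ 0.5988959.

0.59890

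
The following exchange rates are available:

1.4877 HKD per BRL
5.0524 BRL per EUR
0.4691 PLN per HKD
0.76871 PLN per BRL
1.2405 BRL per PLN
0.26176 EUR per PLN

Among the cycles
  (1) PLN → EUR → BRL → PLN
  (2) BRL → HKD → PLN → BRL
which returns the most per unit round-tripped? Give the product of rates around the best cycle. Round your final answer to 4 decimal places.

1.0166

(1) 0.26176 × 5.0524 × 0.76871 = 1.01663
(2) 1.4877 × 0.4691 × 1.2405 = 0.86572
Highest is cycle (1) at 1.0166 (>1, arbitrage).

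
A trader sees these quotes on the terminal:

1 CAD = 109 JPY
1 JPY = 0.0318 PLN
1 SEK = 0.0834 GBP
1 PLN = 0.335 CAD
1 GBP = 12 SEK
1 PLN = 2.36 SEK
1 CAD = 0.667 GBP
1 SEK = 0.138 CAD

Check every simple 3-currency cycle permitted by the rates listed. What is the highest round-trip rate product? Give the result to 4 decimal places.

PLN→CAD→JPY→PLN: 0.335 × 109 × 0.0318 = 1.16118
SEK→CAD→GBP→SEK: 0.138 × 0.667 × 12 = 1.10455
Maximum is PLN→CAD→JPY→PLN at 1.1612; arbitrage exists.

1.1612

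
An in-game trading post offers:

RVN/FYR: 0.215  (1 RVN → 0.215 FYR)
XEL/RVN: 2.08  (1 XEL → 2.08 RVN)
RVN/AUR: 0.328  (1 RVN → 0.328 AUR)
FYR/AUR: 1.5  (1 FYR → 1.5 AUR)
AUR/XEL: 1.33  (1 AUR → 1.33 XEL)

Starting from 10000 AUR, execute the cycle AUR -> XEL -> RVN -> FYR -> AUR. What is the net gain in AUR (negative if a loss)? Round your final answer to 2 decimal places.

10000 AUR × 1.33 = 13300 XEL
13300 XEL × 2.08 = 27664 RVN
27664 RVN × 0.215 = 5947.76 FYR
5947.76 FYR × 1.5 = 8921.64 AUR
Net change: 8921.64 − 10000 = -1078.36 AUR

-1078.36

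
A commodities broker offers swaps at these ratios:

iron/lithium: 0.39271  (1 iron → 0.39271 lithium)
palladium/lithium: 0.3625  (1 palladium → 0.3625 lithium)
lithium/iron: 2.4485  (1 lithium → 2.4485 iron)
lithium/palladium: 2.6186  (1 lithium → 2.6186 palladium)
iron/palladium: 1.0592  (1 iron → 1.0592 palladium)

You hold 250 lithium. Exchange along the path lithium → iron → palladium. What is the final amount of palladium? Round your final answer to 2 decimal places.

648.36

250 lithium × 2.4485 = 612.125 iron
612.125 iron × 1.0592 = 648.3628 palladium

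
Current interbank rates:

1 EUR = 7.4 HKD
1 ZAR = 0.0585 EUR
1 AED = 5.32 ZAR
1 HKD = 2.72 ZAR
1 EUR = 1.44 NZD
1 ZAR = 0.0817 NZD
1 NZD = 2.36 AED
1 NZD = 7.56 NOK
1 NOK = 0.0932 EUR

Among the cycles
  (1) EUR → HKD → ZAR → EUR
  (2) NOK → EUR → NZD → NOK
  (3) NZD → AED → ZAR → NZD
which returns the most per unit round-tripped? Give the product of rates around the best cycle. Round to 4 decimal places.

1.1775

(1) 7.4 × 2.72 × 0.0585 = 1.17749
(2) 0.0932 × 1.44 × 7.56 = 1.01461
(3) 2.36 × 5.32 × 0.0817 = 1.02576
Highest is cycle (1) at 1.1775 (>1, arbitrage).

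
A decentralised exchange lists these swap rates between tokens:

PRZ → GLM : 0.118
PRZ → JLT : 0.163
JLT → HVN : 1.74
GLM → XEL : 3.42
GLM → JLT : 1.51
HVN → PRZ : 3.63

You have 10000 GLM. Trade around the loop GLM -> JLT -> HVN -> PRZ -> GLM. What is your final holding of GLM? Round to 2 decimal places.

11254.21

10000 GLM × 1.51 = 15100 JLT
15100 JLT × 1.74 = 26274 HVN
26274 HVN × 3.63 = 95374.62 PRZ
95374.62 PRZ × 0.118 = 11254.20516 GLM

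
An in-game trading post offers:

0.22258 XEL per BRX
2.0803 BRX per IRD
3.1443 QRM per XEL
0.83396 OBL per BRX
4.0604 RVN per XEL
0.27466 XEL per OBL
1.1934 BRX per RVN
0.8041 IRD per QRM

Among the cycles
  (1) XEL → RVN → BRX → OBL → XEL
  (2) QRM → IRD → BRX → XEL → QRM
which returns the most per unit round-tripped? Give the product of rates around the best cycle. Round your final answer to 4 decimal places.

1.1707

(1) 4.0604 × 1.1934 × 0.83396 × 0.27466 = 1.10993
(2) 0.8041 × 2.0803 × 0.22258 × 3.1443 = 1.17070
Highest is cycle (2) at 1.1707 (>1, arbitrage).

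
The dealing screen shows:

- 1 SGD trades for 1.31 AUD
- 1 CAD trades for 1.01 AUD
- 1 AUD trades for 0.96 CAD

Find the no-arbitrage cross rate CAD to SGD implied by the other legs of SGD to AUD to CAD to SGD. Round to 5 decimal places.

Known legs of the cycle: 1.31 × 0.96 = 1.2576
For no arbitrage the full-cycle product must be 1, so the missing rate is 1 / 1.2576 ≈ 0.7951654.

0.79517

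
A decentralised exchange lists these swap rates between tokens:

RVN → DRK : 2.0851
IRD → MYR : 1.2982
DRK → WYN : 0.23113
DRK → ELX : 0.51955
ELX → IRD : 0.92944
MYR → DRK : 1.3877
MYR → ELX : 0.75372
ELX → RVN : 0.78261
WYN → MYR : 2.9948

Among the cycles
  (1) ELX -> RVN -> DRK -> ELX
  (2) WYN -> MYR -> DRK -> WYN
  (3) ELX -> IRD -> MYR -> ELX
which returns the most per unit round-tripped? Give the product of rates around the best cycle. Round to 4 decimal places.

0.9605

(1) 0.78261 × 2.0851 × 0.51955 = 0.84781
(2) 2.9948 × 1.3877 × 0.23113 = 0.96055
(3) 0.92944 × 1.2982 × 0.75372 = 0.90944
Highest is cycle (2) at 0.9605 (≤1, no arbitrage).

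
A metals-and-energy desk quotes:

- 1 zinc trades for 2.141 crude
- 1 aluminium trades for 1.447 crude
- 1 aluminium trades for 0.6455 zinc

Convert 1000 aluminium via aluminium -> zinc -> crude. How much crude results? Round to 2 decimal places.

1000 aluminium × 0.6455 = 645.5 zinc
645.5 zinc × 2.141 = 1382.0155 crude

1382.02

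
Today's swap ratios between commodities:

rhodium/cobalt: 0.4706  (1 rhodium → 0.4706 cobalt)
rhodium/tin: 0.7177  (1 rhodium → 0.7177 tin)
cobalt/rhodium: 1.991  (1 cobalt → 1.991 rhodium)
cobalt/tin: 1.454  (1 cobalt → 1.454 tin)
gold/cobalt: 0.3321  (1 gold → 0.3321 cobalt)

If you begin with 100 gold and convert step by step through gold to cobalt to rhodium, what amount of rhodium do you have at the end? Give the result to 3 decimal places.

100 gold × 0.3321 = 33.21 cobalt
33.21 cobalt × 1.991 = 66.12111 rhodium

66.121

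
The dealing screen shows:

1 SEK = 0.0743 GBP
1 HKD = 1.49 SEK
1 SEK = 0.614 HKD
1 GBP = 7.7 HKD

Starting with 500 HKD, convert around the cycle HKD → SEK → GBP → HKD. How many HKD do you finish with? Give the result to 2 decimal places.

426.22

500 HKD × 1.49 = 745 SEK
745 SEK × 0.0743 = 55.3535 GBP
55.3535 GBP × 7.7 = 426.22195 HKD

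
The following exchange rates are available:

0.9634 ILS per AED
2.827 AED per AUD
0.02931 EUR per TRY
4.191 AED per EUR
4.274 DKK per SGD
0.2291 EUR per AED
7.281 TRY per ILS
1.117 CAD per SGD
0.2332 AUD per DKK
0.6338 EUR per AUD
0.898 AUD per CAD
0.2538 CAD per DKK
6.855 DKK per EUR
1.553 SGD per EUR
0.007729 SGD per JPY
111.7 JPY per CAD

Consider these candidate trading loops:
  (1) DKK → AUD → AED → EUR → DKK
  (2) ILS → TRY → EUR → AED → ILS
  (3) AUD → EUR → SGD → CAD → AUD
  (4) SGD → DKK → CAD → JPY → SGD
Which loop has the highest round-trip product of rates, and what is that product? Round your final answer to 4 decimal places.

(1) 0.2332 × 2.827 × 0.2291 × 6.855 = 1.03535
(2) 7.281 × 0.02931 × 4.191 × 0.9634 = 0.86165
(3) 0.6338 × 1.553 × 1.117 × 0.898 = 0.98731
(4) 4.274 × 0.2538 × 111.7 × 0.007729 = 0.93649
Highest is cycle (1) at 1.0353 (>1, arbitrage).

1.0353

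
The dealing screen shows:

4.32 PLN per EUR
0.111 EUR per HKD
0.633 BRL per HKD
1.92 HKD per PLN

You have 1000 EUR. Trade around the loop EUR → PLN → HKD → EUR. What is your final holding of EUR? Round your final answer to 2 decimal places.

920.68

1000 EUR × 4.32 = 4320 PLN
4320 PLN × 1.92 = 8294.4 HKD
8294.4 HKD × 0.111 = 920.6784 EUR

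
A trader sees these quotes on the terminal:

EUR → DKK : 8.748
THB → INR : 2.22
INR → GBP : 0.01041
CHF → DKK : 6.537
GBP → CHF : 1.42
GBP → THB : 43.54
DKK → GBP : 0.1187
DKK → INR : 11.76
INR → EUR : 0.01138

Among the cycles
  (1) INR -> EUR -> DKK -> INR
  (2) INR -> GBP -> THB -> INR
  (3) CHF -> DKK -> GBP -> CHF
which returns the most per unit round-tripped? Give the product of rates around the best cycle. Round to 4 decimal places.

1.1707

(1) 0.01138 × 8.748 × 11.76 = 1.17073
(2) 0.01041 × 43.54 × 2.22 = 1.00622
(3) 6.537 × 0.1187 × 1.42 = 1.10184
Highest is cycle (1) at 1.1707 (>1, arbitrage).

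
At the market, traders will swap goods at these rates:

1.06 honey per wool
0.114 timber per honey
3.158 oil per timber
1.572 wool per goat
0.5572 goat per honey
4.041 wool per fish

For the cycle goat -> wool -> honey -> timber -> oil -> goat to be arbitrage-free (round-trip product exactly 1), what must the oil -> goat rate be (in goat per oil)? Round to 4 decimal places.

Known legs of the cycle: 1.572 × 1.06 × 0.114 × 3.158 = 0.59989519584
For no arbitrage the full-cycle product must be 1, so the missing rate is 1 / 0.59989519584 ≈ 1.666958.

1.6670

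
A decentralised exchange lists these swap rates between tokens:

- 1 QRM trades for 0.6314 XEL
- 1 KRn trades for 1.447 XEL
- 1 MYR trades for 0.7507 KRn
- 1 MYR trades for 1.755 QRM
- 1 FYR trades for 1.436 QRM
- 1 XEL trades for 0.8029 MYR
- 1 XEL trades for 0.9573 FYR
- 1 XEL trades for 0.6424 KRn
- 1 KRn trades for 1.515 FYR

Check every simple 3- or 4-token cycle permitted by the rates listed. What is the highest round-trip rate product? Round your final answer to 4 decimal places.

XEL→MYR→QRM→XEL: 0.8029 × 1.755 × 0.6314 = 0.88970
FYR→QRM→XEL→KRn→FYR: 1.436 × 0.6314 × 0.6424 × 1.515 = 0.88242
XEL→MYR→KRn→XEL: 0.8029 × 0.7507 × 1.447 = 0.87216
FYR→QRM→XEL→FYR: 1.436 × 0.6314 × 0.9573 = 0.86797
Maximum is XEL→MYR→QRM→XEL at 0.8897; no arbitrage — every cycle loses value.

0.8897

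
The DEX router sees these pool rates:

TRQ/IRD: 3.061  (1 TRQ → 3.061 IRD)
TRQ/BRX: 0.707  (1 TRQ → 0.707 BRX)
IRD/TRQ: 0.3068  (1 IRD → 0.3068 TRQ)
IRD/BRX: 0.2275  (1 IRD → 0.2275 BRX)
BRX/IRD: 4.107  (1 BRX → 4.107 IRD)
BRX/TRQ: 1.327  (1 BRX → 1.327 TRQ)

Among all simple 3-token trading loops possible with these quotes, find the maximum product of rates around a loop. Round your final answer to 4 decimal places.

TRQ→IRD→BRX→TRQ: 3.061 × 0.2275 × 1.327 = 0.92409
TRQ→BRX→IRD→TRQ: 0.707 × 4.107 × 0.3068 = 0.89084
Maximum is TRQ→IRD→BRX→TRQ at 0.9241; no arbitrage — every cycle loses value.

0.9241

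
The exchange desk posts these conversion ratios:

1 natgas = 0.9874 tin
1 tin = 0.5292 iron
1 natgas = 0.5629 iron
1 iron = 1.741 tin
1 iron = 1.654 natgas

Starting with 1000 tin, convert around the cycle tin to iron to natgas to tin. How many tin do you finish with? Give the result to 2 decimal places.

1000 tin × 0.5292 = 529.2 iron
529.2 iron × 1.654 = 875.2968 natgas
875.2968 natgas × 0.9874 = 864.26806032 tin

864.27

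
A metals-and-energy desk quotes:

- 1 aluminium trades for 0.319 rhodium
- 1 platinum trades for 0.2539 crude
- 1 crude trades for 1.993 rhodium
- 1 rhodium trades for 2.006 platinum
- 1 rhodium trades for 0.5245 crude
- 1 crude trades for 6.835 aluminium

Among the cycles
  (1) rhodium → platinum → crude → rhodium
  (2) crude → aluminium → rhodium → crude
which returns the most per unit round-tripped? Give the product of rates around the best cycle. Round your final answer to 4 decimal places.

(1) 2.006 × 0.2539 × 1.993 = 1.01508
(2) 6.835 × 0.319 × 0.5245 = 1.14360
Highest is cycle (2) at 1.1436 (>1, arbitrage).

1.1436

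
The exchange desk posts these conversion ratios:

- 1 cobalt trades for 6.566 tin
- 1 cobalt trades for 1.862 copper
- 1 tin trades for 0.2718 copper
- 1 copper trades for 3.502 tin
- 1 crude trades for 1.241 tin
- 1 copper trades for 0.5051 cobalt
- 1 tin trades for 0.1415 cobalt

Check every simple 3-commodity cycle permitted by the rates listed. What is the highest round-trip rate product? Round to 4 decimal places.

copper→tin→cobalt→copper: 3.502 × 0.1415 × 1.862 = 0.92268
copper→cobalt→tin→copper: 0.5051 × 6.566 × 0.2718 = 0.90142
Maximum is copper→tin→cobalt→copper at 0.9227; no arbitrage — every cycle loses value.

0.9227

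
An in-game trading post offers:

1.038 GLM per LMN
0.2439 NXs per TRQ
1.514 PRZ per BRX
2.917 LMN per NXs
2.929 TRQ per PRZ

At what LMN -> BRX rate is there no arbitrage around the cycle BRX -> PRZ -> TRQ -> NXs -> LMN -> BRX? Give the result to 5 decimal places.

0.31696

Known legs of the cycle: 1.514 × 2.929 × 0.2439 × 2.917 = 3.1549572310878
For no arbitrage the full-cycle product must be 1, so the missing rate is 1 / 3.1549572310878 ≈ 0.3169615.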